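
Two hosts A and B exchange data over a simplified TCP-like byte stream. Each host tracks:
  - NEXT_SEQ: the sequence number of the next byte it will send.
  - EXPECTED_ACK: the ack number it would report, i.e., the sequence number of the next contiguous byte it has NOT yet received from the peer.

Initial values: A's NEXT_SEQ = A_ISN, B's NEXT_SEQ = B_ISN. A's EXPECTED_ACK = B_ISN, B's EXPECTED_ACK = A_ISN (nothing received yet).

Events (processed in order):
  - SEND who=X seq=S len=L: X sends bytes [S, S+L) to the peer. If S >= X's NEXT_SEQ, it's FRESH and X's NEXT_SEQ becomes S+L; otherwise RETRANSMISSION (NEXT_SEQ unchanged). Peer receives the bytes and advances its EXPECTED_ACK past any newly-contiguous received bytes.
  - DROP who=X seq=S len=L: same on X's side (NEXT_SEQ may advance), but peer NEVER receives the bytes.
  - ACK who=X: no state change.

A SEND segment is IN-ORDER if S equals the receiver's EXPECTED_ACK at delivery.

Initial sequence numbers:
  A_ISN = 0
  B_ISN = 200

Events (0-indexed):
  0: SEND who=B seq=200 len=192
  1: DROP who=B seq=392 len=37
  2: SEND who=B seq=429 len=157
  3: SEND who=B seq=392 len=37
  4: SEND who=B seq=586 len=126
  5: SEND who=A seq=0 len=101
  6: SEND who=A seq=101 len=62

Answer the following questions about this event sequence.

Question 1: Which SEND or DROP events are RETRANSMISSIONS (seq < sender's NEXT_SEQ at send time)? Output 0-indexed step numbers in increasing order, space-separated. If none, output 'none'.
Answer: 3

Derivation:
Step 0: SEND seq=200 -> fresh
Step 1: DROP seq=392 -> fresh
Step 2: SEND seq=429 -> fresh
Step 3: SEND seq=392 -> retransmit
Step 4: SEND seq=586 -> fresh
Step 5: SEND seq=0 -> fresh
Step 6: SEND seq=101 -> fresh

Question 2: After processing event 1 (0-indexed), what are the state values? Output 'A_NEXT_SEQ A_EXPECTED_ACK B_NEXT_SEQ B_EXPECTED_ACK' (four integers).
After event 0: A_seq=0 A_ack=392 B_seq=392 B_ack=0
After event 1: A_seq=0 A_ack=392 B_seq=429 B_ack=0

0 392 429 0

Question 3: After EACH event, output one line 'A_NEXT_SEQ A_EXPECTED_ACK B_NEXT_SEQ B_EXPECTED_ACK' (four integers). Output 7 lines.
0 392 392 0
0 392 429 0
0 392 586 0
0 586 586 0
0 712 712 0
101 712 712 101
163 712 712 163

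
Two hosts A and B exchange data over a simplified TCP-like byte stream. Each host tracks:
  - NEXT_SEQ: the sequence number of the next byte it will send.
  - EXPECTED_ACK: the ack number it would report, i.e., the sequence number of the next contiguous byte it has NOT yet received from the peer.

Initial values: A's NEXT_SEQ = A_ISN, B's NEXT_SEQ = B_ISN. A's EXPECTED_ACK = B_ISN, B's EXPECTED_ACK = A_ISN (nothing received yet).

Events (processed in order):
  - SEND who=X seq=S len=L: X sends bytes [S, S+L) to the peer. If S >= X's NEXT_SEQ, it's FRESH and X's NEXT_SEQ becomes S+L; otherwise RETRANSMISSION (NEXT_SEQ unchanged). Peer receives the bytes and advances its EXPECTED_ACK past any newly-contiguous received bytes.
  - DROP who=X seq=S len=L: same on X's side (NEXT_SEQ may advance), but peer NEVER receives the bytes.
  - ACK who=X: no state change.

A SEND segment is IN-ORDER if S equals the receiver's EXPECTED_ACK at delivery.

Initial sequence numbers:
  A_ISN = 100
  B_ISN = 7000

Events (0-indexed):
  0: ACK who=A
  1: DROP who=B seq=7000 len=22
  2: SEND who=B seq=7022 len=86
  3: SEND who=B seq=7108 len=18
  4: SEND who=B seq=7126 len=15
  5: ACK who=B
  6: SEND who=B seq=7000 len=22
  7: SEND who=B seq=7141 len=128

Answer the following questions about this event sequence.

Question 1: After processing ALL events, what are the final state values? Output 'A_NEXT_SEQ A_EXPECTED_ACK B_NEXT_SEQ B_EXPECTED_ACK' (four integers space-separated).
After event 0: A_seq=100 A_ack=7000 B_seq=7000 B_ack=100
After event 1: A_seq=100 A_ack=7000 B_seq=7022 B_ack=100
After event 2: A_seq=100 A_ack=7000 B_seq=7108 B_ack=100
After event 3: A_seq=100 A_ack=7000 B_seq=7126 B_ack=100
After event 4: A_seq=100 A_ack=7000 B_seq=7141 B_ack=100
After event 5: A_seq=100 A_ack=7000 B_seq=7141 B_ack=100
After event 6: A_seq=100 A_ack=7141 B_seq=7141 B_ack=100
After event 7: A_seq=100 A_ack=7269 B_seq=7269 B_ack=100

Answer: 100 7269 7269 100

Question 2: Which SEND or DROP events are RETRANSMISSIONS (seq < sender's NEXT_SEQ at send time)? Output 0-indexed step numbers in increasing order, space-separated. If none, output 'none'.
Step 1: DROP seq=7000 -> fresh
Step 2: SEND seq=7022 -> fresh
Step 3: SEND seq=7108 -> fresh
Step 4: SEND seq=7126 -> fresh
Step 6: SEND seq=7000 -> retransmit
Step 7: SEND seq=7141 -> fresh

Answer: 6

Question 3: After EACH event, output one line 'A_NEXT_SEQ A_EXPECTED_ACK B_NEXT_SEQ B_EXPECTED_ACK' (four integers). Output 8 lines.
100 7000 7000 100
100 7000 7022 100
100 7000 7108 100
100 7000 7126 100
100 7000 7141 100
100 7000 7141 100
100 7141 7141 100
100 7269 7269 100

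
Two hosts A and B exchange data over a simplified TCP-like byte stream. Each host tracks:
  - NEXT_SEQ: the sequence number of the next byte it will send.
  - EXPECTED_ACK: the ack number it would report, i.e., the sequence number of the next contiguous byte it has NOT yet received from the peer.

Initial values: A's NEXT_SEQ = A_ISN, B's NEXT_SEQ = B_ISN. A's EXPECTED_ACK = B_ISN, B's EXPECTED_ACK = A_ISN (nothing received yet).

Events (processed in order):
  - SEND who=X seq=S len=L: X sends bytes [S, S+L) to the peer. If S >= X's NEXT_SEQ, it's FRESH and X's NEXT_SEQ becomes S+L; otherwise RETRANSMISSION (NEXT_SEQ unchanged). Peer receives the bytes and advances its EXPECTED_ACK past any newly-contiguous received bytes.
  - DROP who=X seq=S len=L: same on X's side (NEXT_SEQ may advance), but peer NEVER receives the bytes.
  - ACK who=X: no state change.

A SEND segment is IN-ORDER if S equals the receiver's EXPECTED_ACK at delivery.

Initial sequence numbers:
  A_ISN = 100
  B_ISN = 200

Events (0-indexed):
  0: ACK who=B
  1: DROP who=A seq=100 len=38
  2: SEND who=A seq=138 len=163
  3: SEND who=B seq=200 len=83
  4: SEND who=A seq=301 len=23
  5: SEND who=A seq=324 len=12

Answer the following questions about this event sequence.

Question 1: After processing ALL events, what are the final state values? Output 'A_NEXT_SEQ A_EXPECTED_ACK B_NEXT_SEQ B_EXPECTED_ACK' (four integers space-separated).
Answer: 336 283 283 100

Derivation:
After event 0: A_seq=100 A_ack=200 B_seq=200 B_ack=100
After event 1: A_seq=138 A_ack=200 B_seq=200 B_ack=100
After event 2: A_seq=301 A_ack=200 B_seq=200 B_ack=100
After event 3: A_seq=301 A_ack=283 B_seq=283 B_ack=100
After event 4: A_seq=324 A_ack=283 B_seq=283 B_ack=100
After event 5: A_seq=336 A_ack=283 B_seq=283 B_ack=100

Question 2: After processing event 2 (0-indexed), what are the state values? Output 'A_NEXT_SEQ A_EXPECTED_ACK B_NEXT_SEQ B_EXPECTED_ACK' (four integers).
After event 0: A_seq=100 A_ack=200 B_seq=200 B_ack=100
After event 1: A_seq=138 A_ack=200 B_seq=200 B_ack=100
After event 2: A_seq=301 A_ack=200 B_seq=200 B_ack=100

301 200 200 100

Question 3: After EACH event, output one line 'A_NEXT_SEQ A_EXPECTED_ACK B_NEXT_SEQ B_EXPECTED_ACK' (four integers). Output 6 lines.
100 200 200 100
138 200 200 100
301 200 200 100
301 283 283 100
324 283 283 100
336 283 283 100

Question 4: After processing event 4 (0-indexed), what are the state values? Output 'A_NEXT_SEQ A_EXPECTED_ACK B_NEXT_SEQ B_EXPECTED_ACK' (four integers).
After event 0: A_seq=100 A_ack=200 B_seq=200 B_ack=100
After event 1: A_seq=138 A_ack=200 B_seq=200 B_ack=100
After event 2: A_seq=301 A_ack=200 B_seq=200 B_ack=100
After event 3: A_seq=301 A_ack=283 B_seq=283 B_ack=100
After event 4: A_seq=324 A_ack=283 B_seq=283 B_ack=100

324 283 283 100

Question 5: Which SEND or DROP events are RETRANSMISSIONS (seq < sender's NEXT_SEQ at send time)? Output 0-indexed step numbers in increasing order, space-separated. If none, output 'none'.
Answer: none

Derivation:
Step 1: DROP seq=100 -> fresh
Step 2: SEND seq=138 -> fresh
Step 3: SEND seq=200 -> fresh
Step 4: SEND seq=301 -> fresh
Step 5: SEND seq=324 -> fresh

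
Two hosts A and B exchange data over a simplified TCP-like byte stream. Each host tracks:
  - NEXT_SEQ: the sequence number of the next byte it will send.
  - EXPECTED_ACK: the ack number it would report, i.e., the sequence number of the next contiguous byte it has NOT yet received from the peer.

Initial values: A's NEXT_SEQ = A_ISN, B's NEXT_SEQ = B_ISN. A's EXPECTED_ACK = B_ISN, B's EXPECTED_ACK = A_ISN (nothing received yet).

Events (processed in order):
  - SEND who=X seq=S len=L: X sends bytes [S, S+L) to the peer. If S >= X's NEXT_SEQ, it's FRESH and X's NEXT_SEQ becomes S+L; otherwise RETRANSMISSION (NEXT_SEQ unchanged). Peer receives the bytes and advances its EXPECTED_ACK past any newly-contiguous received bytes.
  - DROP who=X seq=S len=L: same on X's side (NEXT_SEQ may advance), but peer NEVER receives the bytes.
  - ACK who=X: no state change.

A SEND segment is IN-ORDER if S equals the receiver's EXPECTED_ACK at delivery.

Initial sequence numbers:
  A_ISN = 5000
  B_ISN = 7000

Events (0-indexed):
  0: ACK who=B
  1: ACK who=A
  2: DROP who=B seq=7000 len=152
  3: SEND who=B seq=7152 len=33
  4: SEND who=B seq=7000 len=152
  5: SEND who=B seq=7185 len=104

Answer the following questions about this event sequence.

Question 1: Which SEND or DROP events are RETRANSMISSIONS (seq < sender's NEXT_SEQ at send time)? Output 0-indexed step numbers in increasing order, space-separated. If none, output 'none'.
Answer: 4

Derivation:
Step 2: DROP seq=7000 -> fresh
Step 3: SEND seq=7152 -> fresh
Step 4: SEND seq=7000 -> retransmit
Step 5: SEND seq=7185 -> fresh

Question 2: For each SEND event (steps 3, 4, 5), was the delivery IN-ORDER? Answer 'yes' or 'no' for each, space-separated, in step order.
Answer: no yes yes

Derivation:
Step 3: SEND seq=7152 -> out-of-order
Step 4: SEND seq=7000 -> in-order
Step 5: SEND seq=7185 -> in-order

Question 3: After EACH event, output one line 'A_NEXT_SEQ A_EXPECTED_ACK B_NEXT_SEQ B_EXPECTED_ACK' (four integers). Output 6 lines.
5000 7000 7000 5000
5000 7000 7000 5000
5000 7000 7152 5000
5000 7000 7185 5000
5000 7185 7185 5000
5000 7289 7289 5000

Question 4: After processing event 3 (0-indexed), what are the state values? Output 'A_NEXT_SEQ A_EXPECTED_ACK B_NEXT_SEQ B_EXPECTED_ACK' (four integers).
After event 0: A_seq=5000 A_ack=7000 B_seq=7000 B_ack=5000
After event 1: A_seq=5000 A_ack=7000 B_seq=7000 B_ack=5000
After event 2: A_seq=5000 A_ack=7000 B_seq=7152 B_ack=5000
After event 3: A_seq=5000 A_ack=7000 B_seq=7185 B_ack=5000

5000 7000 7185 5000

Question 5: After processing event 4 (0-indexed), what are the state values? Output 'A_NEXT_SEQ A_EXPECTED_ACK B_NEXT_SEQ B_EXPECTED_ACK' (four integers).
After event 0: A_seq=5000 A_ack=7000 B_seq=7000 B_ack=5000
After event 1: A_seq=5000 A_ack=7000 B_seq=7000 B_ack=5000
After event 2: A_seq=5000 A_ack=7000 B_seq=7152 B_ack=5000
After event 3: A_seq=5000 A_ack=7000 B_seq=7185 B_ack=5000
After event 4: A_seq=5000 A_ack=7185 B_seq=7185 B_ack=5000

5000 7185 7185 5000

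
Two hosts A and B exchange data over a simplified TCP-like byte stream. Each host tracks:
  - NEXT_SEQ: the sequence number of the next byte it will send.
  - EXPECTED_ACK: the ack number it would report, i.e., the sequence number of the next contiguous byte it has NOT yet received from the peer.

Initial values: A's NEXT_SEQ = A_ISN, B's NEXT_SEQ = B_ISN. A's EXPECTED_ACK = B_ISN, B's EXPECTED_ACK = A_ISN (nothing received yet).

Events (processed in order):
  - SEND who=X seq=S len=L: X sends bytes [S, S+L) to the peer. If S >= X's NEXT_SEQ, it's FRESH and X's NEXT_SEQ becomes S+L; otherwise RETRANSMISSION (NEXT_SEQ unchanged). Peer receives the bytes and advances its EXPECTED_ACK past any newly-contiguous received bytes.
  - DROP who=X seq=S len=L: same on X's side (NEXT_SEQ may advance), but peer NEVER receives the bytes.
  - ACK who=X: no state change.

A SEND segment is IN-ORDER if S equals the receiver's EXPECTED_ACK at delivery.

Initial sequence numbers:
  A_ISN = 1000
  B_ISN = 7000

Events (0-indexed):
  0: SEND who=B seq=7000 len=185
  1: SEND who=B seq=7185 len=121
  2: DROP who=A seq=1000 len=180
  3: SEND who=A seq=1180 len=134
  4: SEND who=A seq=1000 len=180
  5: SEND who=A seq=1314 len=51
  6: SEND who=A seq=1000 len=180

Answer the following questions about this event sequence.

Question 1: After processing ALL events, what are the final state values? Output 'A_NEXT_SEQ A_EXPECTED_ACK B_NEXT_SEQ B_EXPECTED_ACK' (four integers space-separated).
Answer: 1365 7306 7306 1365

Derivation:
After event 0: A_seq=1000 A_ack=7185 B_seq=7185 B_ack=1000
After event 1: A_seq=1000 A_ack=7306 B_seq=7306 B_ack=1000
After event 2: A_seq=1180 A_ack=7306 B_seq=7306 B_ack=1000
After event 3: A_seq=1314 A_ack=7306 B_seq=7306 B_ack=1000
After event 4: A_seq=1314 A_ack=7306 B_seq=7306 B_ack=1314
After event 5: A_seq=1365 A_ack=7306 B_seq=7306 B_ack=1365
After event 6: A_seq=1365 A_ack=7306 B_seq=7306 B_ack=1365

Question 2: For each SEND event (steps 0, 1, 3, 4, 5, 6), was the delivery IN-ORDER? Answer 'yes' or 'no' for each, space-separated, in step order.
Step 0: SEND seq=7000 -> in-order
Step 1: SEND seq=7185 -> in-order
Step 3: SEND seq=1180 -> out-of-order
Step 4: SEND seq=1000 -> in-order
Step 5: SEND seq=1314 -> in-order
Step 6: SEND seq=1000 -> out-of-order

Answer: yes yes no yes yes no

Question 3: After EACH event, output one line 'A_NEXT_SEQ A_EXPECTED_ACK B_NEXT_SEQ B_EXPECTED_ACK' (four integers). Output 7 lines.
1000 7185 7185 1000
1000 7306 7306 1000
1180 7306 7306 1000
1314 7306 7306 1000
1314 7306 7306 1314
1365 7306 7306 1365
1365 7306 7306 1365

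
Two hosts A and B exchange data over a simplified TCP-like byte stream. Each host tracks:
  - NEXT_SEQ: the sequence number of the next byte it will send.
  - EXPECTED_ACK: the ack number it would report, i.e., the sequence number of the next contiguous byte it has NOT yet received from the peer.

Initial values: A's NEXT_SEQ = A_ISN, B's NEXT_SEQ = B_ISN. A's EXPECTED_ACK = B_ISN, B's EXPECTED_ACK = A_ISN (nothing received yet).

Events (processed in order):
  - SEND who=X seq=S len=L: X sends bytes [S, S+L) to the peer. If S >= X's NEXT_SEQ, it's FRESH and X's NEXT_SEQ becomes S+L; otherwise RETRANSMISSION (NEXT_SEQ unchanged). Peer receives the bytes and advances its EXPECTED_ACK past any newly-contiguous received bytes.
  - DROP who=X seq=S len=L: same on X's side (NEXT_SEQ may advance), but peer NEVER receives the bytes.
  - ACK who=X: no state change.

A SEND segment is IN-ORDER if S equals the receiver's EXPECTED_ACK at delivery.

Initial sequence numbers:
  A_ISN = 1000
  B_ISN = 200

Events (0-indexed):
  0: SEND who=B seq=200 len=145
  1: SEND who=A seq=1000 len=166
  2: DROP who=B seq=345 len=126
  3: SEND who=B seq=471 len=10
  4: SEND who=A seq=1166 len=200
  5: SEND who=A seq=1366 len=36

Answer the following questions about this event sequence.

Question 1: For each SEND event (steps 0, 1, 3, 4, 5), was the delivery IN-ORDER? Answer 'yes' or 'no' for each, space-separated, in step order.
Step 0: SEND seq=200 -> in-order
Step 1: SEND seq=1000 -> in-order
Step 3: SEND seq=471 -> out-of-order
Step 4: SEND seq=1166 -> in-order
Step 5: SEND seq=1366 -> in-order

Answer: yes yes no yes yes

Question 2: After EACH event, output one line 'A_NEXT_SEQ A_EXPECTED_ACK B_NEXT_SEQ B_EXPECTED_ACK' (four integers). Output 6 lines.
1000 345 345 1000
1166 345 345 1166
1166 345 471 1166
1166 345 481 1166
1366 345 481 1366
1402 345 481 1402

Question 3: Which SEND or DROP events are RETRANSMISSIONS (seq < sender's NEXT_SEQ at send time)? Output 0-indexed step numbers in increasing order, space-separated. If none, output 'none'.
Answer: none

Derivation:
Step 0: SEND seq=200 -> fresh
Step 1: SEND seq=1000 -> fresh
Step 2: DROP seq=345 -> fresh
Step 3: SEND seq=471 -> fresh
Step 4: SEND seq=1166 -> fresh
Step 5: SEND seq=1366 -> fresh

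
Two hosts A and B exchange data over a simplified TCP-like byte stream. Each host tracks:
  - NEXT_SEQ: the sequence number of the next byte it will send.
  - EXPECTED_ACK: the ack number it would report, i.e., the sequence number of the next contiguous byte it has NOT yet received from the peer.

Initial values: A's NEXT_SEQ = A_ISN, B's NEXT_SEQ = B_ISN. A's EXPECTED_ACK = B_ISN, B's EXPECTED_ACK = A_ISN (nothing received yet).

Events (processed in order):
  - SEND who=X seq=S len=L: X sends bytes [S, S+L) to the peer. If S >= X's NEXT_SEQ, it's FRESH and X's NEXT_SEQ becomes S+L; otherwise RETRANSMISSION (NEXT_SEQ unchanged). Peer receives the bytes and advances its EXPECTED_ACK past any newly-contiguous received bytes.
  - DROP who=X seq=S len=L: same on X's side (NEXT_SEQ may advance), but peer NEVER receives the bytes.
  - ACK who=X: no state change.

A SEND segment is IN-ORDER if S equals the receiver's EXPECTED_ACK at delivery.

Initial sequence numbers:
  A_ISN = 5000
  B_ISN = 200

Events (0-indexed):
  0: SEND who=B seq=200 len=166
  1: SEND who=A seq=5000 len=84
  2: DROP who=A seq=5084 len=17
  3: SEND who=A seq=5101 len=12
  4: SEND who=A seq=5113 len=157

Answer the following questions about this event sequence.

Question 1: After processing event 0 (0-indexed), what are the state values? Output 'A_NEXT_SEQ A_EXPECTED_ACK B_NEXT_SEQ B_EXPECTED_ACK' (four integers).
After event 0: A_seq=5000 A_ack=366 B_seq=366 B_ack=5000

5000 366 366 5000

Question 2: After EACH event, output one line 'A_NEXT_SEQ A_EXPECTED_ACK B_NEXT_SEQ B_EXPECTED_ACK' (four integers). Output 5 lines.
5000 366 366 5000
5084 366 366 5084
5101 366 366 5084
5113 366 366 5084
5270 366 366 5084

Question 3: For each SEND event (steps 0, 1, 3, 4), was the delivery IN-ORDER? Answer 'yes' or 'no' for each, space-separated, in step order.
Step 0: SEND seq=200 -> in-order
Step 1: SEND seq=5000 -> in-order
Step 3: SEND seq=5101 -> out-of-order
Step 4: SEND seq=5113 -> out-of-order

Answer: yes yes no no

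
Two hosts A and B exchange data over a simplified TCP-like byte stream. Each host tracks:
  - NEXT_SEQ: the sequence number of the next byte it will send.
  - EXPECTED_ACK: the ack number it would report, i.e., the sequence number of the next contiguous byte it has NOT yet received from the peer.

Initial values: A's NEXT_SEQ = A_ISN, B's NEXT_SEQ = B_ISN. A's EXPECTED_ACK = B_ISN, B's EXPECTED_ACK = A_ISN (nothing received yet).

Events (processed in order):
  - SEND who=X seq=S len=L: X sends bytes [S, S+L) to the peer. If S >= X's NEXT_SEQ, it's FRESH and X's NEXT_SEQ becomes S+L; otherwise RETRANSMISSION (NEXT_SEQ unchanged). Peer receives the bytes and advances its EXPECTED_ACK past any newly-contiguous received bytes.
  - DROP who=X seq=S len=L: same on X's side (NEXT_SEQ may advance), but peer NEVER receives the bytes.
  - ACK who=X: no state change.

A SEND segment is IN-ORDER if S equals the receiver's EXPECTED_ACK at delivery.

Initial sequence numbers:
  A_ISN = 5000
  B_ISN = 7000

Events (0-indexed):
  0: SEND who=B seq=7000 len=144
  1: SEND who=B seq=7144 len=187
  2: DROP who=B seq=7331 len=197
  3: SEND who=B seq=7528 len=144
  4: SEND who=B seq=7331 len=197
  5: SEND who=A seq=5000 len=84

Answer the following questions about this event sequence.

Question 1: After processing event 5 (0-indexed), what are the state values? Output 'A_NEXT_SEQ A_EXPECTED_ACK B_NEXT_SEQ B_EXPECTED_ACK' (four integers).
After event 0: A_seq=5000 A_ack=7144 B_seq=7144 B_ack=5000
After event 1: A_seq=5000 A_ack=7331 B_seq=7331 B_ack=5000
After event 2: A_seq=5000 A_ack=7331 B_seq=7528 B_ack=5000
After event 3: A_seq=5000 A_ack=7331 B_seq=7672 B_ack=5000
After event 4: A_seq=5000 A_ack=7672 B_seq=7672 B_ack=5000
After event 5: A_seq=5084 A_ack=7672 B_seq=7672 B_ack=5084

5084 7672 7672 5084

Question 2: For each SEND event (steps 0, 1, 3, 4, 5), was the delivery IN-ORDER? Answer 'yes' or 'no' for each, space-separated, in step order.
Step 0: SEND seq=7000 -> in-order
Step 1: SEND seq=7144 -> in-order
Step 3: SEND seq=7528 -> out-of-order
Step 4: SEND seq=7331 -> in-order
Step 5: SEND seq=5000 -> in-order

Answer: yes yes no yes yes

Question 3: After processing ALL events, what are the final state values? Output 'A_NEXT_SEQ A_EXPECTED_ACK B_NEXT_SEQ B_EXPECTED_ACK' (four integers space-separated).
After event 0: A_seq=5000 A_ack=7144 B_seq=7144 B_ack=5000
After event 1: A_seq=5000 A_ack=7331 B_seq=7331 B_ack=5000
After event 2: A_seq=5000 A_ack=7331 B_seq=7528 B_ack=5000
After event 3: A_seq=5000 A_ack=7331 B_seq=7672 B_ack=5000
After event 4: A_seq=5000 A_ack=7672 B_seq=7672 B_ack=5000
After event 5: A_seq=5084 A_ack=7672 B_seq=7672 B_ack=5084

Answer: 5084 7672 7672 5084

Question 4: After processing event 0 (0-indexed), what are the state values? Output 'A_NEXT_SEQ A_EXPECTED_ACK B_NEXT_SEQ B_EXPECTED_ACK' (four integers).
After event 0: A_seq=5000 A_ack=7144 B_seq=7144 B_ack=5000

5000 7144 7144 5000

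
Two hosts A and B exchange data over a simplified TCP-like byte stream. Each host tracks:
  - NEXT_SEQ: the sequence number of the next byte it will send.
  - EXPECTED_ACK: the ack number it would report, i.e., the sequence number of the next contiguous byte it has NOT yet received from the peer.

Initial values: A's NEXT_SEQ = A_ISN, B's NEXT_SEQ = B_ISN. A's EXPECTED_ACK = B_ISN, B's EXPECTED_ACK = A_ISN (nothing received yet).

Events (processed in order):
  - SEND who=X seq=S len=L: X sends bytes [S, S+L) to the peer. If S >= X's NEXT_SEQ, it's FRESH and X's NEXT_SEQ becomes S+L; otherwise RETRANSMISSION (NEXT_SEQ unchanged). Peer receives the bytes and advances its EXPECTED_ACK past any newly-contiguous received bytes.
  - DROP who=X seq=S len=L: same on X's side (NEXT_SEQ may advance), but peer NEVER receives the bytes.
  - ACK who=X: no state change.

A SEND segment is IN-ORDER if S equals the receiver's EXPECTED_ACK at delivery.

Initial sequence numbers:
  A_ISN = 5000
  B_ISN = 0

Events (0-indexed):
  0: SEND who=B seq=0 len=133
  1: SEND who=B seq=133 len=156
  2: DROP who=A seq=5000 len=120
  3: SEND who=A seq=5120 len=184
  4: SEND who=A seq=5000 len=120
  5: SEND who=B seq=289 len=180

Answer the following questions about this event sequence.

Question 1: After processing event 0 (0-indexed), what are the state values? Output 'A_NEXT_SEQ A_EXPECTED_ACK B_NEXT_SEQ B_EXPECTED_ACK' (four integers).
After event 0: A_seq=5000 A_ack=133 B_seq=133 B_ack=5000

5000 133 133 5000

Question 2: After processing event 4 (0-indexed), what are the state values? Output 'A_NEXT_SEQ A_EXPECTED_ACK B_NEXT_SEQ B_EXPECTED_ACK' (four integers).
After event 0: A_seq=5000 A_ack=133 B_seq=133 B_ack=5000
After event 1: A_seq=5000 A_ack=289 B_seq=289 B_ack=5000
After event 2: A_seq=5120 A_ack=289 B_seq=289 B_ack=5000
After event 3: A_seq=5304 A_ack=289 B_seq=289 B_ack=5000
After event 4: A_seq=5304 A_ack=289 B_seq=289 B_ack=5304

5304 289 289 5304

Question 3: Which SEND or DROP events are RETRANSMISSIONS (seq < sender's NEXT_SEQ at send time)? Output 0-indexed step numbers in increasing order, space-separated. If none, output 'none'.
Step 0: SEND seq=0 -> fresh
Step 1: SEND seq=133 -> fresh
Step 2: DROP seq=5000 -> fresh
Step 3: SEND seq=5120 -> fresh
Step 4: SEND seq=5000 -> retransmit
Step 5: SEND seq=289 -> fresh

Answer: 4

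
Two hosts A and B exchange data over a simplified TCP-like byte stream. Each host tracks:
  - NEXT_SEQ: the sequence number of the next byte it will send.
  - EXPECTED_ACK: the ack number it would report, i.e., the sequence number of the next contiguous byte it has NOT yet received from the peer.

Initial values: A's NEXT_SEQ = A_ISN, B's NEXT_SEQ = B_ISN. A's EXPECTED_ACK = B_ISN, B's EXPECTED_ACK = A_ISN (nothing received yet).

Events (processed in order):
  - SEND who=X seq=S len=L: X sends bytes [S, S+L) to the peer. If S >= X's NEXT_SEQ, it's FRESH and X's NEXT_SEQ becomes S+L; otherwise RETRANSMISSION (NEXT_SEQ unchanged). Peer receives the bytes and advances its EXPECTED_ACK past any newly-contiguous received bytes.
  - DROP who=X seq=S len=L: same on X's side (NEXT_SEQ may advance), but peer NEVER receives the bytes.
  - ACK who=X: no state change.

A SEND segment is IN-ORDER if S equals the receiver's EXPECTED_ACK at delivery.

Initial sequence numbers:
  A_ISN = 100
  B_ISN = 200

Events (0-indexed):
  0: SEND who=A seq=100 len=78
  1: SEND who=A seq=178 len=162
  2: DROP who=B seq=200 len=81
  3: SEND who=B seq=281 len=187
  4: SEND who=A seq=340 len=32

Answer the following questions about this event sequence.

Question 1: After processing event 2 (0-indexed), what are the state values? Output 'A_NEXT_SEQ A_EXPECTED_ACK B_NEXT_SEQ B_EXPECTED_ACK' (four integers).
After event 0: A_seq=178 A_ack=200 B_seq=200 B_ack=178
After event 1: A_seq=340 A_ack=200 B_seq=200 B_ack=340
After event 2: A_seq=340 A_ack=200 B_seq=281 B_ack=340

340 200 281 340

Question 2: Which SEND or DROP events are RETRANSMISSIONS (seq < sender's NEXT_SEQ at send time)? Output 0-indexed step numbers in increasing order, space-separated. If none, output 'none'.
Step 0: SEND seq=100 -> fresh
Step 1: SEND seq=178 -> fresh
Step 2: DROP seq=200 -> fresh
Step 3: SEND seq=281 -> fresh
Step 4: SEND seq=340 -> fresh

Answer: none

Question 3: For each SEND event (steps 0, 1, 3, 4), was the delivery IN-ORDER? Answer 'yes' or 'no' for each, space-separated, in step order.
Answer: yes yes no yes

Derivation:
Step 0: SEND seq=100 -> in-order
Step 1: SEND seq=178 -> in-order
Step 3: SEND seq=281 -> out-of-order
Step 4: SEND seq=340 -> in-order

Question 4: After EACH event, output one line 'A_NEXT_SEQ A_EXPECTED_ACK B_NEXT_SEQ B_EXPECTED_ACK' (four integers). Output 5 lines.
178 200 200 178
340 200 200 340
340 200 281 340
340 200 468 340
372 200 468 372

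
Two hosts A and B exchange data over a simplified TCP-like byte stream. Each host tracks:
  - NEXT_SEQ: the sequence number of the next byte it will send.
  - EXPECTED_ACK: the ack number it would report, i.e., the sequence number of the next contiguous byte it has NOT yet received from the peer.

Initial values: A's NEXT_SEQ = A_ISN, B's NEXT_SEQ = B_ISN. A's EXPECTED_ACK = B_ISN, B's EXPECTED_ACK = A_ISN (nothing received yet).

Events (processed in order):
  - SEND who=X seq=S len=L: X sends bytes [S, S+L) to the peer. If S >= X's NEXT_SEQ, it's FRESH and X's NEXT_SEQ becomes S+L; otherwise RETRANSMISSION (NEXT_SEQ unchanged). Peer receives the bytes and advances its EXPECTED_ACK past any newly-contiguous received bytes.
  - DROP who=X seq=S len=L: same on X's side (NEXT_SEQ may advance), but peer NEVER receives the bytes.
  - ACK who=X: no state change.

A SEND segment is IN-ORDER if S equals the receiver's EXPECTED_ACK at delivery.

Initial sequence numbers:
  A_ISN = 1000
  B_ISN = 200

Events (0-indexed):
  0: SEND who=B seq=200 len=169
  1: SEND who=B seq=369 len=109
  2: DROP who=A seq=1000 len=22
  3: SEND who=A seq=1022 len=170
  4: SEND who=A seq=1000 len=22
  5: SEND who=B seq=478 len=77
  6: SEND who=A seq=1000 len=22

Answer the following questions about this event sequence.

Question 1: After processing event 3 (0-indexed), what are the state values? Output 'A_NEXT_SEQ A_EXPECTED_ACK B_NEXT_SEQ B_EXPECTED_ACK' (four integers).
After event 0: A_seq=1000 A_ack=369 B_seq=369 B_ack=1000
After event 1: A_seq=1000 A_ack=478 B_seq=478 B_ack=1000
After event 2: A_seq=1022 A_ack=478 B_seq=478 B_ack=1000
After event 3: A_seq=1192 A_ack=478 B_seq=478 B_ack=1000

1192 478 478 1000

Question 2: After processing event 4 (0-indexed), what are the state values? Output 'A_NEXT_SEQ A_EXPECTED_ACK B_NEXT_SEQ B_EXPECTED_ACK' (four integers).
After event 0: A_seq=1000 A_ack=369 B_seq=369 B_ack=1000
After event 1: A_seq=1000 A_ack=478 B_seq=478 B_ack=1000
After event 2: A_seq=1022 A_ack=478 B_seq=478 B_ack=1000
After event 3: A_seq=1192 A_ack=478 B_seq=478 B_ack=1000
After event 4: A_seq=1192 A_ack=478 B_seq=478 B_ack=1192

1192 478 478 1192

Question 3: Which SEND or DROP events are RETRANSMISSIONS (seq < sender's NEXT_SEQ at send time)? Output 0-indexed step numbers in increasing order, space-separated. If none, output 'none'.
Answer: 4 6

Derivation:
Step 0: SEND seq=200 -> fresh
Step 1: SEND seq=369 -> fresh
Step 2: DROP seq=1000 -> fresh
Step 3: SEND seq=1022 -> fresh
Step 4: SEND seq=1000 -> retransmit
Step 5: SEND seq=478 -> fresh
Step 6: SEND seq=1000 -> retransmit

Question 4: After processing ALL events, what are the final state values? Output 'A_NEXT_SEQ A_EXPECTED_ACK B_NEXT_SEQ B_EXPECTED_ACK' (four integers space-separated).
After event 0: A_seq=1000 A_ack=369 B_seq=369 B_ack=1000
After event 1: A_seq=1000 A_ack=478 B_seq=478 B_ack=1000
After event 2: A_seq=1022 A_ack=478 B_seq=478 B_ack=1000
After event 3: A_seq=1192 A_ack=478 B_seq=478 B_ack=1000
After event 4: A_seq=1192 A_ack=478 B_seq=478 B_ack=1192
After event 5: A_seq=1192 A_ack=555 B_seq=555 B_ack=1192
After event 6: A_seq=1192 A_ack=555 B_seq=555 B_ack=1192

Answer: 1192 555 555 1192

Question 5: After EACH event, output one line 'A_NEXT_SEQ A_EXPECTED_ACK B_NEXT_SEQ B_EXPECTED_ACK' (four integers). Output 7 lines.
1000 369 369 1000
1000 478 478 1000
1022 478 478 1000
1192 478 478 1000
1192 478 478 1192
1192 555 555 1192
1192 555 555 1192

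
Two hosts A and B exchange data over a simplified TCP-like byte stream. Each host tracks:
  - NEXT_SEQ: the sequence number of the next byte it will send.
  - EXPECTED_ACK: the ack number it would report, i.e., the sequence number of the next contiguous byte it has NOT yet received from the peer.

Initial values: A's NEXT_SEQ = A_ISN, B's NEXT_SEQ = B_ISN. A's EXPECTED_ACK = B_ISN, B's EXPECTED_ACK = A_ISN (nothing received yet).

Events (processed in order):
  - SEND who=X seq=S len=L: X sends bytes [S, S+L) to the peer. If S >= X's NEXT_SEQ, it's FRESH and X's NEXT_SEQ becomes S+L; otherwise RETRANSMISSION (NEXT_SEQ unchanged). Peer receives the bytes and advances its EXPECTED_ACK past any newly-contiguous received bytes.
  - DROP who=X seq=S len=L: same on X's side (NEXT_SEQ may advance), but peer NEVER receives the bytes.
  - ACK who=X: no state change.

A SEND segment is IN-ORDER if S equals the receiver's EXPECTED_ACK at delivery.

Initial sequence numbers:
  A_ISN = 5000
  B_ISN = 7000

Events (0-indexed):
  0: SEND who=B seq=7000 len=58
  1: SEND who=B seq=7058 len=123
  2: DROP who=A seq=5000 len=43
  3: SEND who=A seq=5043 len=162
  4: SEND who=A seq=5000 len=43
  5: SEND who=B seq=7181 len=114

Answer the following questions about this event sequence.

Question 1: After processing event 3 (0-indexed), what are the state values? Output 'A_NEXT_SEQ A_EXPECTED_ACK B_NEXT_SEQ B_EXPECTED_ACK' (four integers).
After event 0: A_seq=5000 A_ack=7058 B_seq=7058 B_ack=5000
After event 1: A_seq=5000 A_ack=7181 B_seq=7181 B_ack=5000
After event 2: A_seq=5043 A_ack=7181 B_seq=7181 B_ack=5000
After event 3: A_seq=5205 A_ack=7181 B_seq=7181 B_ack=5000

5205 7181 7181 5000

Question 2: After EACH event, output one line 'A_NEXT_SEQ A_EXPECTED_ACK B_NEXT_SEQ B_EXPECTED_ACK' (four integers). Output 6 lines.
5000 7058 7058 5000
5000 7181 7181 5000
5043 7181 7181 5000
5205 7181 7181 5000
5205 7181 7181 5205
5205 7295 7295 5205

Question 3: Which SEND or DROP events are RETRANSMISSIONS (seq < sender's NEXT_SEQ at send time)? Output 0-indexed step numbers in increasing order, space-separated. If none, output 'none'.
Answer: 4

Derivation:
Step 0: SEND seq=7000 -> fresh
Step 1: SEND seq=7058 -> fresh
Step 2: DROP seq=5000 -> fresh
Step 3: SEND seq=5043 -> fresh
Step 4: SEND seq=5000 -> retransmit
Step 5: SEND seq=7181 -> fresh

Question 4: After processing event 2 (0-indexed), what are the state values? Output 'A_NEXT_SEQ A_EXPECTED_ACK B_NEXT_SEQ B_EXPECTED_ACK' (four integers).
After event 0: A_seq=5000 A_ack=7058 B_seq=7058 B_ack=5000
After event 1: A_seq=5000 A_ack=7181 B_seq=7181 B_ack=5000
After event 2: A_seq=5043 A_ack=7181 B_seq=7181 B_ack=5000

5043 7181 7181 5000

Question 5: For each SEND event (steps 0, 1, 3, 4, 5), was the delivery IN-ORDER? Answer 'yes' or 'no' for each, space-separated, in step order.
Answer: yes yes no yes yes

Derivation:
Step 0: SEND seq=7000 -> in-order
Step 1: SEND seq=7058 -> in-order
Step 3: SEND seq=5043 -> out-of-order
Step 4: SEND seq=5000 -> in-order
Step 5: SEND seq=7181 -> in-order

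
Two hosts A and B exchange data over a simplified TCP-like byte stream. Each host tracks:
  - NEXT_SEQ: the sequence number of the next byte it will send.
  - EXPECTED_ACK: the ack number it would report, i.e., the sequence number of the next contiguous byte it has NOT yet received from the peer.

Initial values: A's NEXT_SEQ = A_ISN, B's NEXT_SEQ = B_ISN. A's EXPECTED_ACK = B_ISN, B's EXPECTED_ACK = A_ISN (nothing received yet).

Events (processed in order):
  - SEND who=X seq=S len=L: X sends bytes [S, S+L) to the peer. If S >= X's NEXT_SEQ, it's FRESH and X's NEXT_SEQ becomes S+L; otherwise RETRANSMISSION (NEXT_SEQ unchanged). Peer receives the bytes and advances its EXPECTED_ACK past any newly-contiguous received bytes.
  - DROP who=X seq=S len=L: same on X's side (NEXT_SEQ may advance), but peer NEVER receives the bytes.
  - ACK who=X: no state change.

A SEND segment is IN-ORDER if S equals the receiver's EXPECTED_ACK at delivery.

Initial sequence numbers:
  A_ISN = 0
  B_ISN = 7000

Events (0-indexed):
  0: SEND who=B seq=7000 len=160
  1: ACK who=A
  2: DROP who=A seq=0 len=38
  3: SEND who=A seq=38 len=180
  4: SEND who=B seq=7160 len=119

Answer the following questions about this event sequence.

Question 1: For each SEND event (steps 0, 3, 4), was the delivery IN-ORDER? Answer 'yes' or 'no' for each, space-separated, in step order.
Step 0: SEND seq=7000 -> in-order
Step 3: SEND seq=38 -> out-of-order
Step 4: SEND seq=7160 -> in-order

Answer: yes no yes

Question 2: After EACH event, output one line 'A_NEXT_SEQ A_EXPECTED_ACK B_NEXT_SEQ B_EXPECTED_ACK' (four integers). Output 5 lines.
0 7160 7160 0
0 7160 7160 0
38 7160 7160 0
218 7160 7160 0
218 7279 7279 0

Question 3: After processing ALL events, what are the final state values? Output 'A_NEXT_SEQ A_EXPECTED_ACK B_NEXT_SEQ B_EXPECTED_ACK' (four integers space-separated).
Answer: 218 7279 7279 0

Derivation:
After event 0: A_seq=0 A_ack=7160 B_seq=7160 B_ack=0
After event 1: A_seq=0 A_ack=7160 B_seq=7160 B_ack=0
After event 2: A_seq=38 A_ack=7160 B_seq=7160 B_ack=0
After event 3: A_seq=218 A_ack=7160 B_seq=7160 B_ack=0
After event 4: A_seq=218 A_ack=7279 B_seq=7279 B_ack=0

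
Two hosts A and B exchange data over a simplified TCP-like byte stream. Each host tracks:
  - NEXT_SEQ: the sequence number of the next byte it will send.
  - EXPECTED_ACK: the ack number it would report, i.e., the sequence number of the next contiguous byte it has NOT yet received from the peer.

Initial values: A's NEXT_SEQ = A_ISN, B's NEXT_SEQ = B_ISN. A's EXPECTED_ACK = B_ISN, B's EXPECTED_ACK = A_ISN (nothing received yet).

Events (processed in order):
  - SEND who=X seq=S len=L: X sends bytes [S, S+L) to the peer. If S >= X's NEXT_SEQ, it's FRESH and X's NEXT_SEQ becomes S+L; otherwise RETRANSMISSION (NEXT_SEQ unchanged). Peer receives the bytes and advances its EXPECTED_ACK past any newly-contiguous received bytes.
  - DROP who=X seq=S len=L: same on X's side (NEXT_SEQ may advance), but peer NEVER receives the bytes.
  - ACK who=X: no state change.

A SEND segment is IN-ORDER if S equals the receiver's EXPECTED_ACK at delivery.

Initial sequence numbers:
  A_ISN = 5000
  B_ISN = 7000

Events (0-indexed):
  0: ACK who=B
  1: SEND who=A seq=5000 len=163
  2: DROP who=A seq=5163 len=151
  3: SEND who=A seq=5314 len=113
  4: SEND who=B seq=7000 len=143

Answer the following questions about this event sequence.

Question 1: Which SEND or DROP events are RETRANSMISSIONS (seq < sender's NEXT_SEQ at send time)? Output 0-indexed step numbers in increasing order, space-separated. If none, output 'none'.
Answer: none

Derivation:
Step 1: SEND seq=5000 -> fresh
Step 2: DROP seq=5163 -> fresh
Step 3: SEND seq=5314 -> fresh
Step 4: SEND seq=7000 -> fresh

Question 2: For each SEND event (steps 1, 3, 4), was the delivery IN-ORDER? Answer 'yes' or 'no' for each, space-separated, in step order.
Step 1: SEND seq=5000 -> in-order
Step 3: SEND seq=5314 -> out-of-order
Step 4: SEND seq=7000 -> in-order

Answer: yes no yes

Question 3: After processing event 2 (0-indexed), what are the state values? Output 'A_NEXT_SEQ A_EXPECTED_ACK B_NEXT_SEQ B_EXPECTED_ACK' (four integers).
After event 0: A_seq=5000 A_ack=7000 B_seq=7000 B_ack=5000
After event 1: A_seq=5163 A_ack=7000 B_seq=7000 B_ack=5163
After event 2: A_seq=5314 A_ack=7000 B_seq=7000 B_ack=5163

5314 7000 7000 5163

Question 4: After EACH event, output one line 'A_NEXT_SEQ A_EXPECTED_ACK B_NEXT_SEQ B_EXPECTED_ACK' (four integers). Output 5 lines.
5000 7000 7000 5000
5163 7000 7000 5163
5314 7000 7000 5163
5427 7000 7000 5163
5427 7143 7143 5163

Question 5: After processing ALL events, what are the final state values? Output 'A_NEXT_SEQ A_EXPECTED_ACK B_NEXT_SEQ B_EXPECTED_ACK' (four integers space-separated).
After event 0: A_seq=5000 A_ack=7000 B_seq=7000 B_ack=5000
After event 1: A_seq=5163 A_ack=7000 B_seq=7000 B_ack=5163
After event 2: A_seq=5314 A_ack=7000 B_seq=7000 B_ack=5163
After event 3: A_seq=5427 A_ack=7000 B_seq=7000 B_ack=5163
After event 4: A_seq=5427 A_ack=7143 B_seq=7143 B_ack=5163

Answer: 5427 7143 7143 5163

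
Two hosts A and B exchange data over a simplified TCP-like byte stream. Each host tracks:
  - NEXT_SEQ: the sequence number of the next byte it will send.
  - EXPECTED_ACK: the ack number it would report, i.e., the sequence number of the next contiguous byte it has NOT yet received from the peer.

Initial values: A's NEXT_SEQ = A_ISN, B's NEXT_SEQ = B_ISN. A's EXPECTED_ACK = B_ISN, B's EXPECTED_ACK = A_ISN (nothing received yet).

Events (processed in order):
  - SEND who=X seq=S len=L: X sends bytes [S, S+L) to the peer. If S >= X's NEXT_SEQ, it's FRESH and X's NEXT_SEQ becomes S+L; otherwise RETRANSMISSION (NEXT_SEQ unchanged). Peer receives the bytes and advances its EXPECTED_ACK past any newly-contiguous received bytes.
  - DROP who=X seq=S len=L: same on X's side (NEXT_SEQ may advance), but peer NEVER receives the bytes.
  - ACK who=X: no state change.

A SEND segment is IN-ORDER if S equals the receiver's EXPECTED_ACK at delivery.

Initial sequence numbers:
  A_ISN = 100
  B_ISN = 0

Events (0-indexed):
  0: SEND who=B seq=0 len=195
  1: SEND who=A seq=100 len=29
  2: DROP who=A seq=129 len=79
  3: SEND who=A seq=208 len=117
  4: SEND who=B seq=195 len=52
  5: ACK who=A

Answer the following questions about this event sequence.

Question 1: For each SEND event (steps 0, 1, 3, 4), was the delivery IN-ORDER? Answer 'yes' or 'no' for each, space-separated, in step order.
Step 0: SEND seq=0 -> in-order
Step 1: SEND seq=100 -> in-order
Step 3: SEND seq=208 -> out-of-order
Step 4: SEND seq=195 -> in-order

Answer: yes yes no yes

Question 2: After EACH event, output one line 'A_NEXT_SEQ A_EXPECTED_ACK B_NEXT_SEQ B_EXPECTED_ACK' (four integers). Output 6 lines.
100 195 195 100
129 195 195 129
208 195 195 129
325 195 195 129
325 247 247 129
325 247 247 129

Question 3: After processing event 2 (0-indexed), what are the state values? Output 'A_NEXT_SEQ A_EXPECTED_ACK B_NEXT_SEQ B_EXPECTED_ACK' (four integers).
After event 0: A_seq=100 A_ack=195 B_seq=195 B_ack=100
After event 1: A_seq=129 A_ack=195 B_seq=195 B_ack=129
After event 2: A_seq=208 A_ack=195 B_seq=195 B_ack=129

208 195 195 129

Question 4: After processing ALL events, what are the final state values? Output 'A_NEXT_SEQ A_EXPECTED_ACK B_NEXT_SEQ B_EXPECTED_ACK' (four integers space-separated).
Answer: 325 247 247 129

Derivation:
After event 0: A_seq=100 A_ack=195 B_seq=195 B_ack=100
After event 1: A_seq=129 A_ack=195 B_seq=195 B_ack=129
After event 2: A_seq=208 A_ack=195 B_seq=195 B_ack=129
After event 3: A_seq=325 A_ack=195 B_seq=195 B_ack=129
After event 4: A_seq=325 A_ack=247 B_seq=247 B_ack=129
After event 5: A_seq=325 A_ack=247 B_seq=247 B_ack=129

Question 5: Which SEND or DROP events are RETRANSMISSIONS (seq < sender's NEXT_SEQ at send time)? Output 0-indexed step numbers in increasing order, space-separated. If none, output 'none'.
Step 0: SEND seq=0 -> fresh
Step 1: SEND seq=100 -> fresh
Step 2: DROP seq=129 -> fresh
Step 3: SEND seq=208 -> fresh
Step 4: SEND seq=195 -> fresh

Answer: none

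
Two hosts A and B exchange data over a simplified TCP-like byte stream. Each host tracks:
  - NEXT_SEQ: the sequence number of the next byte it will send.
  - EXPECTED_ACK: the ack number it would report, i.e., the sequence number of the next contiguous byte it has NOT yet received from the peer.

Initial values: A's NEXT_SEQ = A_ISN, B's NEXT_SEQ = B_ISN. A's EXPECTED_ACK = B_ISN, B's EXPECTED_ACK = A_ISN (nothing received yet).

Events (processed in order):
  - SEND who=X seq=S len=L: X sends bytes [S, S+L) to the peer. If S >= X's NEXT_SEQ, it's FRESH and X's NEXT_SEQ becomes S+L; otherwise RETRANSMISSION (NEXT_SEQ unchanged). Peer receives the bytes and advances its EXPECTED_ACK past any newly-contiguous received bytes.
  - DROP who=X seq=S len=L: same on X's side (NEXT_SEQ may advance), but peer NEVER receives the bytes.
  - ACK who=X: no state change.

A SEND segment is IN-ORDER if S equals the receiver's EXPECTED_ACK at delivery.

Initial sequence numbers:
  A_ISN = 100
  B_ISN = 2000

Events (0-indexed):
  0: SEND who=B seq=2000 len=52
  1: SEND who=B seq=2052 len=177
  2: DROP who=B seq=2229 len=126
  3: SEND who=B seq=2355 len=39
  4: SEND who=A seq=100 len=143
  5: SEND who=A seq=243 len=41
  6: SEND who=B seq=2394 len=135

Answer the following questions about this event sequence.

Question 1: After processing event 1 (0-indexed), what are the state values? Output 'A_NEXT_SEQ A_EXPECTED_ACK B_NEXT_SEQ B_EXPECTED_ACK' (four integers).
After event 0: A_seq=100 A_ack=2052 B_seq=2052 B_ack=100
After event 1: A_seq=100 A_ack=2229 B_seq=2229 B_ack=100

100 2229 2229 100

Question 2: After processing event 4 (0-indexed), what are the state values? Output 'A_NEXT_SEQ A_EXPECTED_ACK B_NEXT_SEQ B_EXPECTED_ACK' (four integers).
After event 0: A_seq=100 A_ack=2052 B_seq=2052 B_ack=100
After event 1: A_seq=100 A_ack=2229 B_seq=2229 B_ack=100
After event 2: A_seq=100 A_ack=2229 B_seq=2355 B_ack=100
After event 3: A_seq=100 A_ack=2229 B_seq=2394 B_ack=100
After event 4: A_seq=243 A_ack=2229 B_seq=2394 B_ack=243

243 2229 2394 243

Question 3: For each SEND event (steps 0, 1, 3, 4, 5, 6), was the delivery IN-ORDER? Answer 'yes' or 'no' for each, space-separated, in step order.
Answer: yes yes no yes yes no

Derivation:
Step 0: SEND seq=2000 -> in-order
Step 1: SEND seq=2052 -> in-order
Step 3: SEND seq=2355 -> out-of-order
Step 4: SEND seq=100 -> in-order
Step 5: SEND seq=243 -> in-order
Step 6: SEND seq=2394 -> out-of-order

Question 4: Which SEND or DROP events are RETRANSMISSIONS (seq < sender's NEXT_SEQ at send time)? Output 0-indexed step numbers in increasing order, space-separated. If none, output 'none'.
Answer: none

Derivation:
Step 0: SEND seq=2000 -> fresh
Step 1: SEND seq=2052 -> fresh
Step 2: DROP seq=2229 -> fresh
Step 3: SEND seq=2355 -> fresh
Step 4: SEND seq=100 -> fresh
Step 5: SEND seq=243 -> fresh
Step 6: SEND seq=2394 -> fresh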